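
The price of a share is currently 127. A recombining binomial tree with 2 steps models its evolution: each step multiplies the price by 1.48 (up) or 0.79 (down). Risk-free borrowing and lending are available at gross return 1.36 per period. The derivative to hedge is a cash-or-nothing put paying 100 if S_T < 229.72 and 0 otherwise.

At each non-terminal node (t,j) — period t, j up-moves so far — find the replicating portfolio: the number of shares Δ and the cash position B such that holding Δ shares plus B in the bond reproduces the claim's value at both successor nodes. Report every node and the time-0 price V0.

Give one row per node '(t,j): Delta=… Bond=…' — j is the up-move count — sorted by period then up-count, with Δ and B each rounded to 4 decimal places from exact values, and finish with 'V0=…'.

(0,0): Delta=-0.6932 Bond=105.2016
(1,0): Delta=0.0000 Bond=73.5294
(1,1): Delta=-0.7711 Bond=157.7153
V0=17.1702

No-arbitrage ⇒ martingale measure with p* = (R−d)/(u−d) = 0.8261.
Terminal values V(2,·): V(2,0)=100.0000, V(2,1)=100.0000, V(2,2)=0.0000
(1,0): S=100.3300. Δ = (V_up−V_dn)/(S_up−S_dn) = (100.0000−100.0000)/(148.4884−79.2607) = 0.0000. V = [p*·100.0000 + (1−p*)·100.0000]/1.36 = 73.5294. B = V − Δ·S = 73.5294.
(1,1): S=187.9600. Δ = (V_up−V_dn)/(S_up−S_dn) = (0.0000−100.0000)/(278.1808−148.4884) = -0.7711. V = [p*·0.0000 + (1−p*)·100.0000]/1.36 = 12.7877. B = V − Δ·S = 157.7153.
(0,0): S=127.0000. Δ = (V_up−V_dn)/(S_up−S_dn) = (12.7877−73.5294)/(187.9600−100.3300) = -0.6932. V = [p*·12.7877 + (1−p*)·73.5294]/1.36 = 17.1702. B = V − Δ·S = 105.2016.
The time-0 hedge costs 17.1702, which is the no-arbitrage price.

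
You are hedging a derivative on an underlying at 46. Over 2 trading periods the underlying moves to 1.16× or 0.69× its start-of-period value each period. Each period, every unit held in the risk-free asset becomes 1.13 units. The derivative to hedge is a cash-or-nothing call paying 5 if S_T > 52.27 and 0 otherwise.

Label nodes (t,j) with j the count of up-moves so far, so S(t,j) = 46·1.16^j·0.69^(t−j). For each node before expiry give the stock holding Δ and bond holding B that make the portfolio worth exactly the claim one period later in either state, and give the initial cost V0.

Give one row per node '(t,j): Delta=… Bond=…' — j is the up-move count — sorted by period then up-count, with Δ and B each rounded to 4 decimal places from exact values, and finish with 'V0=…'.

(0,0): Delta=0.1916 Bond=-5.3817
(1,0): Delta=0.0000 Bond=0.0000
(1,1): Delta=0.1994 Bond=-6.4960
V0=3.4318

The replicating-portfolio and risk-neutral prices coincide; use p* = (1.13−0.69)/(1.16−0.69) = 0.9362 for the latter.
Payoff layer (t=2): V(2,0)=0.0000, V(2,1)=0.0000, V(2,2)=5.0000
(1,0): S=31.7400. Δ = (V_up−V_dn)/(S_up−S_dn) = (0.0000−0.0000)/(36.8184−21.9006) = 0.0000. V = [p*·0.0000 + (1−p*)·0.0000]/1.13 = 0.0000. B = V − Δ·S = 0.0000.
(1,1): S=53.3600. Δ = (V_up−V_dn)/(S_up−S_dn) = (5.0000−0.0000)/(61.8976−36.8184) = 0.1994. V = [p*·5.0000 + (1−p*)·0.0000]/1.13 = 4.1423. B = V − Δ·S = -6.4960.
(0,0): S=46.0000. Δ = (V_up−V_dn)/(S_up−S_dn) = (4.1423−0.0000)/(53.3600−31.7400) = 0.1916. V = [p*·4.1423 + (1−p*)·0.0000]/1.13 = 3.4318. B = V − Δ·S = -5.3817.
Self-financing check: at every node Δ·S+B equals the discounted successor values.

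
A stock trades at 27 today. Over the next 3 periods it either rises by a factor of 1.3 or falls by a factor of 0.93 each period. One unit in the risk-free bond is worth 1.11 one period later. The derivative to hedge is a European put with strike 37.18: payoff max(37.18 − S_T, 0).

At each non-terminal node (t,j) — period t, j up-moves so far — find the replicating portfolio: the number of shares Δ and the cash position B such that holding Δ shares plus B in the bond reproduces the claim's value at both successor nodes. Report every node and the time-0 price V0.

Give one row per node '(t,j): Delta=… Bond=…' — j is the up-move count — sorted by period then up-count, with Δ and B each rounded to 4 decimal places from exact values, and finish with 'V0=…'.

Risk-neutral probability p* = (R−d)/(u−d) = (1.11−0.93)/(1.3−0.93) = 0.4865.
Payoff layer (t=3): V(3,0)=15.4624, V(3,1)=6.8220, V(3,2)=0.0000, V(3,3)=0.0000
(2,0): S=23.3523. Δ = (V_up−V_dn)/(S_up−S_dn) = (6.8220−15.4624)/(30.3580−21.7176) = -1.0000. V = [p*·6.8220 + (1−p*)·15.4624]/1.11 = 10.1432. B = V − Δ·S = 33.4955.
(2,1): S=32.6430. Δ = (V_up−V_dn)/(S_up−S_dn) = (0.0000−6.8220)/(42.4359−30.3580) = -0.5648. V = [p*·0.0000 + (1−p*)·6.8220]/1.11 = 3.1560. B = V − Δ·S = 21.5939.
(2,2): S=45.6300. Δ = (V_up−V_dn)/(S_up−S_dn) = (0.0000−0.0000)/(59.3190−42.4359) = 0.0000. V = [p*·0.0000 + (1−p*)·0.0000]/1.11 = 0.0000. B = V − Δ·S = 0.0000.
(1,0): S=25.1100. Δ = (V_up−V_dn)/(S_up−S_dn) = (3.1560−10.1432)/(32.6430−23.3523) = -0.7521. V = [p*·3.1560 + (1−p*)·10.1432]/1.11 = 6.0757. B = V − Δ·S = 24.9599.
(1,1): S=35.1000. Δ = (V_up−V_dn)/(S_up−S_dn) = (0.0000−3.1560)/(45.6300−32.6430) = -0.2430. V = [p*·0.0000 + (1−p*)·3.1560]/1.11 = 1.4601. B = V − Δ·S = 9.9899.
(0,0): S=27.0000. Δ = (V_up−V_dn)/(S_up−S_dn) = (1.4601−6.0757)/(35.1000−25.1100) = -0.4620. V = [p*·1.4601 + (1−p*)·6.0757]/1.11 = 3.4507. B = V − Δ·S = 15.9254.
Root portfolio cost Δ·27+B reproduces V0=3.4507.

(0,0): Delta=-0.4620 Bond=15.9254
(1,0): Delta=-0.7521 Bond=24.9599
(1,1): Delta=-0.2430 Bond=9.9899
(2,0): Delta=-1.0000 Bond=33.4955
(2,1): Delta=-0.5648 Bond=21.5939
(2,2): Delta=0.0000 Bond=0.0000
V0=3.4507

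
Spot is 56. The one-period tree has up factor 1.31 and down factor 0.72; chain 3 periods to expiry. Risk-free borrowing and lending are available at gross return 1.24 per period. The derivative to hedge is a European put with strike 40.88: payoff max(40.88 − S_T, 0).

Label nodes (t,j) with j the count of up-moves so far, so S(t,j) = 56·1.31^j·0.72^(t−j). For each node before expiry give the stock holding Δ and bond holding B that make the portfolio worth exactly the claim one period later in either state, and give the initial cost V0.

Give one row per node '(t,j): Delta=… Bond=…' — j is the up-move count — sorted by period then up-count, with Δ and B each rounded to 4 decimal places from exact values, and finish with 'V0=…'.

The replicating-portfolio and risk-neutral prices coincide; use p* = (1.24−0.72)/(1.31−0.72) = 0.8814 for the latter.
Terminal values V(3,·): V(3,0)=19.9781, V(3,1)=2.8502, V(3,2)=0.0000, V(3,3)=0.0000
(2,0): S=29.0304. Δ = (V_up−V_dn)/(S_up−S_dn) = (2.8502−19.9781)/(38.0298−20.9019) = -1.0000. V = [p*·2.8502 + (1−p*)·19.9781]/1.24 = 3.9373. B = V − Δ·S = 32.9677.
(2,1): S=52.8192. Δ = (V_up−V_dn)/(S_up−S_dn) = (0.0000−2.8502)/(69.1932−38.0298) = -0.0915. V = [p*·0.0000 + (1−p*)·2.8502]/1.24 = 0.2727. B = V − Δ·S = 5.1035.
(2,2): S=96.1016. Δ = (V_up−V_dn)/(S_up−S_dn) = (0.0000−0.0000)/(125.8931−69.1932) = 0.0000. V = [p*·0.0000 + (1−p*)·0.0000]/1.24 = 0.0000. B = V − Δ·S = 0.0000.
(1,0): S=40.3200. Δ = (V_up−V_dn)/(S_up−S_dn) = (0.2727−3.9373)/(52.8192−29.0304) = -0.1540. V = [p*·0.2727 + (1−p*)·3.9373]/1.24 = 0.5706. B = V − Δ·S = 6.7818.
(1,1): S=73.3600. Δ = (V_up−V_dn)/(S_up−S_dn) = (0.0000−0.2727)/(96.1016−52.8192) = -0.0063. V = [p*·0.0000 + (1−p*)·0.2727]/1.24 = 0.0261. B = V − Δ·S = 0.4883.
(0,0): S=56.0000. Δ = (V_up−V_dn)/(S_up−S_dn) = (0.0261−0.5706)/(73.3600−40.3200) = -0.0165. V = [p*·0.0261 + (1−p*)·0.5706]/1.24 = 0.0731. B = V − Δ·S = 0.9960.
Self-financing check: at every node Δ·S+B equals the discounted successor values.

(0,0): Delta=-0.0165 Bond=0.9960
(1,0): Delta=-0.1540 Bond=6.7818
(1,1): Delta=-0.0063 Bond=0.4883
(2,0): Delta=-1.0000 Bond=32.9677
(2,1): Delta=-0.0915 Bond=5.1035
(2,2): Delta=0.0000 Bond=0.0000
V0=0.0731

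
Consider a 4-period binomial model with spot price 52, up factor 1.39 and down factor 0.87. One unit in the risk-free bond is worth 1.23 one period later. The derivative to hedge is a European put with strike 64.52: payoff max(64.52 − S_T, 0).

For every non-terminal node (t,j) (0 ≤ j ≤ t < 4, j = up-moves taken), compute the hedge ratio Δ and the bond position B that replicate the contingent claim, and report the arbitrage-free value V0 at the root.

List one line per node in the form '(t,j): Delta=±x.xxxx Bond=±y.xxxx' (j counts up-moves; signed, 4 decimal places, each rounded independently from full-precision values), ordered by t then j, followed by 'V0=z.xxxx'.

No-arbitrage ⇒ martingale measure with p* = (R−d)/(u−d) = 0.6923.
Terminal payoffs: V(4,0)=34.7293, V(4,1)=16.9234, V(4,2)=0.0000, V(4,3)=0.0000, V(4,4)=0.0000
Node (3,0) S=34.2422: V=(p*·16.9234+(1−p*)·34.7293)/1.23=18.2131; Δ=(16.9234−34.7293)/(47.5966−29.7907)=-1.0000; B=V−Δ·S=52.4553
Node (3,1) S=54.7087: V=(p*·0.0000+(1−p*)·16.9234)/1.23=4.2335; Δ=(0.0000−16.9234)/(76.0451−47.5966)=-0.5949; B=V−Δ·S=36.7785
Node (3,2) S=87.4082: V=(p*·0.0000+(1−p*)·0.0000)/1.23=0.0000; Δ=(0.0000−0.0000)/(121.4974−76.0451)=0.0000; B=V−Δ·S=0.0000
Node (3,3) S=139.6522: V=(p*·0.0000+(1−p*)·0.0000)/1.23=0.0000; Δ=(0.0000−0.0000)/(194.1165−121.4974)=0.0000; B=V−Δ·S=0.0000
Node (2,0) S=39.3588: V=(p*·4.2335+(1−p*)·18.2131)/1.23=6.9390; Δ=(4.2335−18.2131)/(54.7087−34.2422)=-0.6830; B=V−Δ·S=33.8229
Node (2,1) S=62.8836: V=(p*·0.0000+(1−p*)·4.2335)/1.23=1.0590; Δ=(0.0000−4.2335)/(87.4082−54.7087)=-0.1295; B=V−Δ·S=9.2004
Node (2,2) S=100.4692: V=(p*·0.0000+(1−p*)·0.0000)/1.23=0.0000; Δ=(0.0000−0.0000)/(139.6522−87.4082)=0.0000; B=V−Δ·S=0.0000
Node (1,0) S=45.2400: V=(p*·1.0590+(1−p*)·6.9390)/1.23=2.3319; Δ=(1.0590−6.9390)/(62.8836−39.3588)=-0.2499; B=V−Δ·S=13.6395
Node (1,1) S=72.2800: V=(p*·0.0000+(1−p*)·1.0590)/1.23=0.2649; Δ=(0.0000−1.0590)/(100.4692−62.8836)=-0.0282; B=V−Δ·S=2.3015
Node (0,0) S=52.0000: V=(p*·0.2649+(1−p*)·2.3319)/1.23=0.7325; Δ=(0.2649−2.3319)/(72.2800−45.2400)=-0.0764; B=V−Δ·S=4.7074
Self-financing check: at every node Δ·S+B equals the discounted successor values.

(0,0): Delta=-0.0764 Bond=4.7074
(1,0): Delta=-0.2499 Bond=13.6395
(1,1): Delta=-0.0282 Bond=2.3015
(2,0): Delta=-0.6830 Bond=33.8229
(2,1): Delta=-0.1295 Bond=9.2004
(2,2): Delta=0.0000 Bond=0.0000
(3,0): Delta=-1.0000 Bond=52.4553
(3,1): Delta=-0.5949 Bond=36.7785
(3,2): Delta=0.0000 Bond=0.0000
(3,3): Delta=0.0000 Bond=0.0000
V0=0.7325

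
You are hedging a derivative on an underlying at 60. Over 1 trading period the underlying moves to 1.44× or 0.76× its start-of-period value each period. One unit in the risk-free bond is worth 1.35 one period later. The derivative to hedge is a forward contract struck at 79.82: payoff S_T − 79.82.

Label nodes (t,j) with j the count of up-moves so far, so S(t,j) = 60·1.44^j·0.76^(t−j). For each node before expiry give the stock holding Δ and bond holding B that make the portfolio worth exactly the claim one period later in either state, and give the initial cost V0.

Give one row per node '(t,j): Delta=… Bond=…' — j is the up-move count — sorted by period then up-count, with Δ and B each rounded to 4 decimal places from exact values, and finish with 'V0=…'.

(0,0): Delta=1.0000 Bond=-59.1259
V0=0.8741

Since d<R<u, set p* = (R−d)/(u−d) = 0.8676; price each node as the discounted p*-expectation of its children.
Payoff layer (t=1): V(1,0)=-34.2200, V(1,1)=6.5800
(0,0): S=60.0000. Δ = (V_up−V_dn)/(S_up−S_dn) = (6.5800−-34.2200)/(86.4000−45.6000) = 1.0000. V = [p*·6.5800 + (1−p*)·-34.2200]/1.35 = 0.8741. B = V − Δ·S = -59.1259.
Root portfolio cost Δ·60+B reproduces V0=0.8741.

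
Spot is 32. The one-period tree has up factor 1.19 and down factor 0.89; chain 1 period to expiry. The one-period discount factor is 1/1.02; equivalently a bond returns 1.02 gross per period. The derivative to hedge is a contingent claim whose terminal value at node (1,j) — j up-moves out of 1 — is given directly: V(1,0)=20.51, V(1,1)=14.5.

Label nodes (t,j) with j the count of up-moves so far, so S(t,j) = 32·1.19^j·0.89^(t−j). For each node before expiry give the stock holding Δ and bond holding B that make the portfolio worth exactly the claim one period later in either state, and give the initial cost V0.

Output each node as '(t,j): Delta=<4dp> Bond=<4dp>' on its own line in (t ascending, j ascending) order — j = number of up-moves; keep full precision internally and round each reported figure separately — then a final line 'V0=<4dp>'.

Since d<R<u, set p* = (R−d)/(u−d) = 0.4333; price each node as the discounted p*-expectation of its children.
Payoff layer (t=1): V(1,0)=20.5100, V(1,1)=14.5000
  t=0,j=0: stock 32.0000 → up 38.0800 (V=14.5000), down 28.4800 (V=20.5100). Price 17.5546; hedge Δ=-0.6260, bond B=37.5879.
Check: Δ(0,0)·S0 + B(0,0) = 17.5546 = V0.

(0,0): Delta=-0.6260 Bond=37.5879
V0=17.5546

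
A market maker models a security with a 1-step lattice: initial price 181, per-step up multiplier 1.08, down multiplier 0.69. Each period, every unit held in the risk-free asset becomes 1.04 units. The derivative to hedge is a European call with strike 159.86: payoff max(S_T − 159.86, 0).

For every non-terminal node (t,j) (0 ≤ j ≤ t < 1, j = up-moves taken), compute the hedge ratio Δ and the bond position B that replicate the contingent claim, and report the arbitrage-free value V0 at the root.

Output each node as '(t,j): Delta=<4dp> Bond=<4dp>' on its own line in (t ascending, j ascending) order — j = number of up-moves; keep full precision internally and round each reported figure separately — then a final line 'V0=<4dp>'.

(0,0): Delta=0.5046 Bond=-60.5962
V0=30.7372

Risk-neutral probability p* = (R−d)/(u−d) = (1.04−0.69)/(1.08−0.69) = 0.8974.
Payoff layer (t=1): V(1,0)=0.0000, V(1,1)=35.6200
(0,0): S=181.0000. Δ = (V_up−V_dn)/(S_up−S_dn) = (35.6200−0.0000)/(195.4800−124.8900) = 0.5046. V = [p*·35.6200 + (1−p*)·0.0000]/1.04 = 30.7372. B = V − Δ·S = -60.5962.
Self-financing check: at every node Δ·S+B equals the discounted successor values.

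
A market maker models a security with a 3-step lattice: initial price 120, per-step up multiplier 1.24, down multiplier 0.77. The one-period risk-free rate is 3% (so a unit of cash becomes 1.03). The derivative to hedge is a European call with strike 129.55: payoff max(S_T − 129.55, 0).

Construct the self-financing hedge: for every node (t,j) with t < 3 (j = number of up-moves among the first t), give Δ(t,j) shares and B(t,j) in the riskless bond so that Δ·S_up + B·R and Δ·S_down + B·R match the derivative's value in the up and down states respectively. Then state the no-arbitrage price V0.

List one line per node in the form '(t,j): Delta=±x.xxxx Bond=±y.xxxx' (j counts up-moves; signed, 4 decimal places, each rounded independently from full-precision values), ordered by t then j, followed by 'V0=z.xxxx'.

Risk-neutral probability p* = (R−d)/(u−d) = (1.03−0.77)/(1.24−0.77) = 0.5532.
At expiry t=3: V(3,0)=0.0000, V(3,1)=0.0000, V(3,2)=12.5242, V(3,3)=99.2449
Node (2,0) S=71.1480: V=(p*·0.0000+(1−p*)·0.0000)/1.03=0.0000; Δ=(0.0000−0.0000)/(88.2235−54.7840)=0.0000; B=V−Δ·S=0.0000
Node (2,1) S=114.5760: V=(p*·12.5242+(1−p*)·0.0000)/1.03=6.7265; Δ=(12.5242−0.0000)/(142.0742−88.2235)=0.2326; B=V−Δ·S=-19.9208
Node (2,2) S=184.5120: V=(p*·99.2449+(1−p*)·12.5242)/1.03=58.7353; Δ=(99.2449−12.5242)/(228.7949−142.0742)=1.0000; B=V−Δ·S=-125.7767
Node (1,0) S=92.4000: V=(p*·6.7265+(1−p*)·0.0000)/1.03=3.6127; Δ=(6.7265−0.0000)/(114.5760−71.1480)=0.1549; B=V−Δ·S=-10.6991
Node (1,1) S=148.8000: V=(p*·58.7353+(1−p*)·6.7265)/1.03=34.4634; Δ=(58.7353−6.7265)/(184.5120−114.5760)=0.7437; B=V−Δ·S=-76.1936
Node (0,0) S=120.0000: V=(p*·34.4634+(1−p*)·3.6127)/1.03=20.0767; Δ=(34.4634−3.6127)/(148.8000−92.4000)=0.5470; B=V−Δ·S=-45.5632
Each (Δ,B) replicates both successor values, so the strategy is self-financing and V0 is arbitrage-free.

(0,0): Delta=0.5470 Bond=-45.5632
(1,0): Delta=0.1549 Bond=-10.6991
(1,1): Delta=0.7437 Bond=-76.1936
(2,0): Delta=0.0000 Bond=0.0000
(2,1): Delta=0.2326 Bond=-19.9208
(2,2): Delta=1.0000 Bond=-125.7767
V0=20.0767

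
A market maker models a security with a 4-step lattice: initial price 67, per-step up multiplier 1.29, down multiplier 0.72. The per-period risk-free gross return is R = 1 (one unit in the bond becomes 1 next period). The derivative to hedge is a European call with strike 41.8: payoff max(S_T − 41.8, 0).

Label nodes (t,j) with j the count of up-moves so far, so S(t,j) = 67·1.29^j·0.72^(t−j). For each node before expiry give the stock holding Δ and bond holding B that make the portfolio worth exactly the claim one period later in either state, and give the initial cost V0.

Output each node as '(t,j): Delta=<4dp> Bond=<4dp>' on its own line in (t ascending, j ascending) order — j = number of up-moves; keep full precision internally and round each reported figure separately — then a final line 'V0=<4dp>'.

Risk-neutral probability p* = (R−d)/(u−d) = (1−0.72)/(1.29−0.72) = 0.4912.
At expiry t=4: V(4,0)=0.0000, V(4,1)=0.0000, V(4,2)=15.9989, V(4,3)=61.7563, V(4,4)=143.7383
(3,0): S=25.0076. Δ = (V_up−V_dn)/(S_up−S_dn) = (0.0000−0.0000)/(32.2598−18.0055) = 0.0000. V = [p*·0.0000 + (1−p*)·0.0000]/1 = 0.0000. B = V − Δ·S = 0.0000.
(3,1): S=44.8053. Δ = (V_up−V_dn)/(S_up−S_dn) = (15.9989−0.0000)/(57.7989−32.2598) = 0.6264. V = [p*·15.9989 + (1−p*)·0.0000]/1 = 7.8591. B = V − Δ·S = -20.2091.
(3,2): S=80.2762. Δ = (V_up−V_dn)/(S_up−S_dn) = (61.7563−15.9989)/(103.5563−57.7989) = 1.0000. V = [p*·61.7563 + (1−p*)·15.9989]/1 = 38.4762. B = V − Δ·S = -41.8000.
(3,3): S=143.8282. Δ = (V_up−V_dn)/(S_up−S_dn) = (143.7383−61.7563)/(185.5383−103.5563) = 1.0000. V = [p*·143.7383 + (1−p*)·61.7563]/1 = 102.0282. B = V − Δ·S = -41.8000.
(2,0): S=34.7328. Δ = (V_up−V_dn)/(S_up−S_dn) = (7.8591−0.0000)/(44.8053−25.0076) = 0.3970. V = [p*·7.8591 + (1−p*)·0.0000]/1 = 3.8606. B = V − Δ·S = -9.9273.
(2,1): S=62.2296. Δ = (V_up−V_dn)/(S_up−S_dn) = (38.4762−7.8591)/(80.2762−44.8053) = 0.8632. V = [p*·38.4762 + (1−p*)·7.8591]/1 = 22.8991. B = V − Δ·S = -30.8151.
(2,2): S=111.4947. Δ = (V_up−V_dn)/(S_up−S_dn) = (102.0282−38.4762)/(143.8282−80.2762) = 1.0000. V = [p*·102.0282 + (1−p*)·38.4762]/1 = 69.6947. B = V − Δ·S = -41.8000.
(1,0): S=48.2400. Δ = (V_up−V_dn)/(S_up−S_dn) = (22.8991−3.8606)/(62.2296−34.7328) = 0.6924. V = [p*·22.8991 + (1−p*)·3.8606]/1 = 13.2128. B = V − Δ·S = -20.1880.
(1,1): S=86.4300. Δ = (V_up−V_dn)/(S_up−S_dn) = (69.6947−22.8991)/(111.4947−62.2296) = 0.9499. V = [p*·69.6947 + (1−p*)·22.8991]/1 = 45.8864. B = V − Δ·S = -36.2112.
(0,0): S=67.0000. Δ = (V_up−V_dn)/(S_up−S_dn) = (45.8864−13.2128)/(86.4300−48.2400) = 0.8556. V = [p*·45.8864 + (1−p*)·13.2128]/1 = 29.2630. B = V − Δ·S = -28.0590.
The time-0 hedge costs 29.2630, which is the no-arbitrage price.

(0,0): Delta=0.8556 Bond=-28.0590
(1,0): Delta=0.6924 Bond=-20.1880
(1,1): Delta=0.9499 Bond=-36.2112
(2,0): Delta=0.3970 Bond=-9.9273
(2,1): Delta=0.8632 Bond=-30.8151
(2,2): Delta=1.0000 Bond=-41.8000
(3,0): Delta=0.0000 Bond=0.0000
(3,1): Delta=0.6264 Bond=-20.2091
(3,2): Delta=1.0000 Bond=-41.8000
(3,3): Delta=1.0000 Bond=-41.8000
V0=29.2630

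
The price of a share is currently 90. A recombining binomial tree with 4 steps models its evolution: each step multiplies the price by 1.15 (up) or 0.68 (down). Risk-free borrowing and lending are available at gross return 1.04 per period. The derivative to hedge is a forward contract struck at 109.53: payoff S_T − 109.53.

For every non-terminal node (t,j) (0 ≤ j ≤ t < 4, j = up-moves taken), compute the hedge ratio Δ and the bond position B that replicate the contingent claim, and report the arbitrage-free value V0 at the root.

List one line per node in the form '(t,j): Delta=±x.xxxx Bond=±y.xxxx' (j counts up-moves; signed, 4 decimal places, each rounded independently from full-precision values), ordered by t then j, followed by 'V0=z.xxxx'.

(0,0): Delta=1.0000 Bond=-93.6267
(1,0): Delta=1.0000 Bond=-97.3718
(1,1): Delta=1.0000 Bond=-97.3718
(2,0): Delta=1.0000 Bond=-101.2666
(2,1): Delta=1.0000 Bond=-101.2666
(2,2): Delta=1.0000 Bond=-101.2666
(3,0): Delta=1.0000 Bond=-105.3173
(3,1): Delta=1.0000 Bond=-105.3173
(3,2): Delta=1.0000 Bond=-105.3173
(3,3): Delta=1.0000 Bond=-105.3173
V0=-3.6267

The replicating-portfolio and risk-neutral prices coincide; use p* = (1.04−0.68)/(1.15−0.68) = 0.7660 for the latter.
Payoff layer (t=4): V(4,0)=-90.2868, V(4,1)=-76.9863, V(4,2)=-54.4928, V(4,3)=-16.4525, V(4,4)=47.8806
Node (3,0) S=28.2989: V=(p*·-76.9863+(1−p*)·-90.2868)/1.04=-77.0184; Δ=(-76.9863−-90.2868)/(32.5437−19.2432)=1.0000; B=V−Δ·S=-105.3173
Node (3,1) S=47.8584: V=(p*·-54.4928+(1−p*)·-76.9863)/1.04=-57.4589; Δ=(-54.4928−-76.9863)/(55.0372−32.5437)=1.0000; B=V−Δ·S=-105.3173
Node (3,2) S=80.9370: V=(p*·-16.4525+(1−p*)·-54.4928)/1.04=-24.3803; Δ=(-16.4525−-54.4928)/(93.0775−55.0372)=1.0000; B=V−Δ·S=-105.3173
Node (3,3) S=136.8787: V=(p*·47.8806+(1−p*)·-16.4525)/1.04=31.5614; Δ=(47.8806−-16.4525)/(157.4106−93.0775)=1.0000; B=V−Δ·S=-105.3173
Node (2,0) S=41.6160: V=(p*·-57.4589+(1−p*)·-77.0184)/1.04=-59.6506; Δ=(-57.4589−-77.0184)/(47.8584−28.2989)=1.0000; B=V−Δ·S=-101.2666
Node (2,1) S=70.3800: V=(p*·-24.3803+(1−p*)·-57.4589)/1.04=-30.8866; Δ=(-24.3803−-57.4589)/(80.9370−47.8584)=1.0000; B=V−Δ·S=-101.2666
Node (2,2) S=119.0250: V=(p*·31.5614+(1−p*)·-24.3803)/1.04=17.7584; Δ=(31.5614−-24.3803)/(136.8787−80.9370)=1.0000; B=V−Δ·S=-101.2666
Node (1,0) S=61.2000: V=(p*·-30.8866+(1−p*)·-59.6506)/1.04=-36.1718; Δ=(-30.8866−-59.6506)/(70.3800−41.6160)=1.0000; B=V−Δ·S=-97.3718
Node (1,1) S=103.5000: V=(p*·17.7584+(1−p*)·-30.8866)/1.04=6.1282; Δ=(17.7584−-30.8866)/(119.0250−70.3800)=1.0000; B=V−Δ·S=-97.3718
Node (0,0) S=90.0000: V=(p*·6.1282+(1−p*)·-36.1718)/1.04=-3.6267; Δ=(6.1282−-36.1718)/(103.5000−61.2000)=1.0000; B=V−Δ·S=-93.6267
Each (Δ,B) replicates both successor values, so the strategy is self-financing and V0 is arbitrage-free.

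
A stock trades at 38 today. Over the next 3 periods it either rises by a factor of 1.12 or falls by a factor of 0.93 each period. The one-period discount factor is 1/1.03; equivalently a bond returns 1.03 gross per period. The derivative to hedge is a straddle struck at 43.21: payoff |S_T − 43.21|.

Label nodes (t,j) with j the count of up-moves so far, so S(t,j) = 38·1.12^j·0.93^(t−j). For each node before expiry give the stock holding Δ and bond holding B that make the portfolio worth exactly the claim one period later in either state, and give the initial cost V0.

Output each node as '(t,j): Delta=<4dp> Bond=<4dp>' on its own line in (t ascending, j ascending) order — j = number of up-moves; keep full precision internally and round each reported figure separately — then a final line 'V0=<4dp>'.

(0,0): Delta=-0.1991 Bond=12.6304
(1,0): Delta=-0.8295 Bond=35.2878
(1,1): Delta=0.2721 Bond=-7.0413
(2,0): Delta=-1.0000 Bond=41.9515
(2,1): Delta=-0.7020 Bond=31.3019
(2,2): Delta=1.0000 Bond=-41.9515
V0=5.0663

Risk-neutral probability p* = (R−d)/(u−d) = (1.03−0.93)/(1.12−0.93) = 0.5263.
Terminal values V(3,·): V(3,0)=12.6444, V(3,1)=6.3999, V(3,2)=1.1205, V(3,3)=10.1773
Node (2,0) S=32.8662: V=(p*·6.3999+(1−p*)·12.6444)/1.03=9.0853; Δ=(6.3999−12.6444)/(36.8101−30.5656)=-1.0000; B=V−Δ·S=41.9515
Node (2,1) S=39.5808: V=(p*·1.1205+(1−p*)·6.3999)/1.03=3.5158; Δ=(1.1205−6.3999)/(44.3305−36.8101)=-0.7020; B=V−Δ·S=31.3019
Node (2,2) S=47.6672: V=(p*·10.1773+(1−p*)·1.1205)/1.03=5.7157; Δ=(10.1773−1.1205)/(53.3873−44.3305)=1.0000; B=V−Δ·S=-41.9515
Node (1,0) S=35.3400: V=(p*·3.5158+(1−p*)·9.0853)/1.03=5.9747; Δ=(3.5158−9.0853)/(39.5808−32.8662)=-0.8295; B=V−Δ·S=35.2878
Node (1,1) S=42.5600: V=(p*·5.7157+(1−p*)·3.5158)/1.03=4.5375; Δ=(5.7157−3.5158)/(47.6672−39.5808)=0.2721; B=V−Δ·S=-7.0413
Node (0,0) S=38.0000: V=(p*·4.5375+(1−p*)·5.9747)/1.03=5.0663; Δ=(4.5375−5.9747)/(42.5600−35.3400)=-0.1991; B=V−Δ·S=12.6304
Check: Δ(0,0)·S0 + B(0,0) = 5.0663 = V0.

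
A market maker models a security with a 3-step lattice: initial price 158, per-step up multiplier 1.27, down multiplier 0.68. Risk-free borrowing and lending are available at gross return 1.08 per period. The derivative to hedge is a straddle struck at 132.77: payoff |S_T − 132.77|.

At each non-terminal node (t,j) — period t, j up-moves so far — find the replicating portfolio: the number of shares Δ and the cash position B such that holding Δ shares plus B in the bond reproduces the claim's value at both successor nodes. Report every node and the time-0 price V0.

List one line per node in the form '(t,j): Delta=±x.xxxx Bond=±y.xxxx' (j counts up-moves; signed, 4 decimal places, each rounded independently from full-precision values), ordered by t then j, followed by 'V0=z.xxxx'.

(0,0): Delta=0.5966 Bond=-23.8680
(1,0): Delta=-0.1975 Bond=59.5393
(1,1): Delta=0.7986 Bond=-66.3029
(2,0): Delta=-1.0000 Bond=122.9352
(2,1): Delta=0.0066 Bond=36.4519
(2,2): Delta=1.0000 Bond=-122.9352
V0=70.3987

The replicating-portfolio and risk-neutral prices coincide; use p* = (1.08−0.68)/(1.27−0.68) = 0.6780 for the latter.
Payoff layer (t=3): V(3,0)=83.0897, V(3,1)=39.9848, V(3,2)=40.5200, V(3,3)=190.8745
(2,0): S=73.0592. Δ = (V_up−V_dn)/(S_up−S_dn) = (39.9848−83.0897)/(92.7852−49.6803) = -1.0000. V = [p*·39.9848 + (1−p*)·83.0897]/1.08 = 49.8760. B = V − Δ·S = 122.9352.
(2,1): S=136.4488. Δ = (V_up−V_dn)/(S_up−S_dn) = (40.5200−39.9848)/(173.2900−92.7852) = 0.0066. V = [p*·40.5200 + (1−p*)·39.9848]/1.08 = 37.3589. B = V − Δ·S = 36.4519.
(2,2): S=254.8382. Δ = (V_up−V_dn)/(S_up−S_dn) = (190.8745−40.5200)/(323.6445−173.2900) = 1.0000. V = [p*·190.8745 + (1−p*)·40.5200]/1.08 = 131.9030. B = V − Δ·S = -122.9352.
(1,0): S=107.4400. Δ = (V_up−V_dn)/(S_up−S_dn) = (37.3589−49.8760)/(136.4488−73.0592) = -0.1975. V = [p*·37.3589 + (1−p*)·49.8760]/1.08 = 38.3239. B = V − Δ·S = 59.5393.
(1,1): S=200.6600. Δ = (V_up−V_dn)/(S_up−S_dn) = (131.9030−37.3589)/(254.8382−136.4488) = 0.7986. V = [p*·131.9030 + (1−p*)·37.3589]/1.08 = 93.9413. B = V − Δ·S = -66.3029.
(0,0): S=158.0000. Δ = (V_up−V_dn)/(S_up−S_dn) = (93.9413−38.3239)/(200.6600−107.4400) = 0.5966. V = [p*·93.9413 + (1−p*)·38.3239]/1.08 = 70.3987. B = V − Δ·S = -23.8680.
Self-financing check: at every node Δ·S+B equals the discounted successor values.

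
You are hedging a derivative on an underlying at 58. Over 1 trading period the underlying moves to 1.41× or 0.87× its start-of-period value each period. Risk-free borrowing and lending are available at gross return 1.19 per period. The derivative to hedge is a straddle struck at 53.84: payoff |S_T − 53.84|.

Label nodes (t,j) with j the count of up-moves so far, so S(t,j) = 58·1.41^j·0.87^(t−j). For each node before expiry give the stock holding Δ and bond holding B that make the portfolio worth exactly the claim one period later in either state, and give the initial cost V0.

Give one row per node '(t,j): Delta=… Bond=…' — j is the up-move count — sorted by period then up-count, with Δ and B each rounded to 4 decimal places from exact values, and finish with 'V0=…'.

(0,0): Delta=0.7842 Bond=-30.4108
V0=15.0707

Risk-neutral probability p* = (R−d)/(u−d) = (1.19−0.87)/(1.41−0.87) = 0.5926.
Terminal values V(1,·): V(1,0)=3.3800, V(1,1)=27.9400
(0,0): S=58.0000. Δ = (V_up−V_dn)/(S_up−S_dn) = (27.9400−3.3800)/(81.7800−50.4600) = 0.7842. V = [p*·27.9400 + (1−p*)·3.3800]/1.19 = 15.0707. B = V − Δ·S = -30.4108.
Root portfolio cost Δ·58+B reproduces V0=15.0707.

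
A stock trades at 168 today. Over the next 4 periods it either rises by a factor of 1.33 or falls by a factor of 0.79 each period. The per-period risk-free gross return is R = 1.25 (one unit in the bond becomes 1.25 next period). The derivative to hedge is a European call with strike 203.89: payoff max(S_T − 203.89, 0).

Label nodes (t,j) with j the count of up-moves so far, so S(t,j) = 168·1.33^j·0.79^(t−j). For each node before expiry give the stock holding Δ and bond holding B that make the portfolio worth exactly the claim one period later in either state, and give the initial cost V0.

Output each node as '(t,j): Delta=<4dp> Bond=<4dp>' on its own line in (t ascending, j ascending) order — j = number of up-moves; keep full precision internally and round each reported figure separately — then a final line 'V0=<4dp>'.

(0,0): Delta=0.9418 Bond=-72.5635
(1,0): Delta=0.7021 Bond=-58.8936
(1,1): Delta=0.9666 Bond=-96.2367
(2,0): Delta=0.0000 Bond=0.0000
(2,1): Delta=0.7747 Bond=-86.4200
(2,2): Delta=0.9864 Bond=-126.1874
(3,0): Delta=0.0000 Bond=0.0000
(3,1): Delta=0.0000 Bond=0.0000
(3,2): Delta=0.8547 Bond=-126.8120
(3,3): Delta=1.0000 Bond=-163.1120
V0=85.6604

The replicating-portfolio and risk-neutral prices coincide; use p* = (1.25−0.79)/(1.33−0.79) = 0.8519 for the latter.
At expiry t=4: V(4,0)=0.0000, V(4,1)=0.0000, V(4,2)=0.0000, V(4,3)=108.3520, V(4,4)=321.7832
(3,0): S=82.8306. Δ = (V_up−V_dn)/(S_up−S_dn) = (0.0000−0.0000)/(110.1646−65.4361) = 0.0000. V = [p*·0.0000 + (1−p*)·0.0000]/1.25 = 0.0000. B = V − Δ·S = 0.0000.
(3,1): S=139.4489. Δ = (V_up−V_dn)/(S_up−S_dn) = (0.0000−0.0000)/(185.4670−110.1646) = 0.0000. V = [p*·0.0000 + (1−p*)·0.0000]/1.25 = 0.0000. B = V − Δ·S = 0.0000.
(3,2): S=234.7684. Δ = (V_up−V_dn)/(S_up−S_dn) = (108.3520−0.0000)/(312.2420−185.4670) = 0.8547. V = [p*·108.3520 + (1−p*)·0.0000]/1.25 = 73.8399. B = V − Δ·S = -126.8120.
(3,3): S=395.2430. Δ = (V_up−V_dn)/(S_up−S_dn) = (321.7832−108.3520)/(525.6732−312.2420) = 1.0000. V = [p*·321.7832 + (1−p*)·108.3520]/1.25 = 232.1310. B = V − Δ·S = -163.1120.
(2,0): S=104.8488. Δ = (V_up−V_dn)/(S_up−S_dn) = (0.0000−0.0000)/(139.4489−82.8306) = 0.0000. V = [p*·0.0000 + (1−p*)·0.0000]/1.25 = 0.0000. B = V − Δ·S = 0.0000.
(2,1): S=176.5176. Δ = (V_up−V_dn)/(S_up−S_dn) = (73.8399−0.0000)/(234.7684−139.4489) = 0.7747. V = [p*·73.8399 + (1−p*)·0.0000]/1.25 = 50.3205. B = V − Δ·S = -86.4200.
(2,2): S=297.1752. Δ = (V_up−V_dn)/(S_up−S_dn) = (232.1310−73.8399)/(395.2430−234.7684) = 0.9864. V = [p*·232.1310 + (1−p*)·73.8399]/1.25 = 166.9444. B = V − Δ·S = -126.1874.
(1,0): S=132.7200. Δ = (V_up−V_dn)/(S_up−S_dn) = (50.3205−0.0000)/(176.5176−104.8488) = 0.7021. V = [p*·50.3205 + (1−p*)·0.0000]/1.25 = 34.2925. B = V − Δ·S = -58.8936.
(1,1): S=223.4400. Δ = (V_up−V_dn)/(S_up−S_dn) = (166.9444−50.3205)/(297.1752−176.5176) = 0.9666. V = [p*·166.9444 + (1−p*)·50.3205]/1.25 = 119.7334. B = V − Δ·S = -96.2367.
(0,0): S=168.0000. Δ = (V_up−V_dn)/(S_up−S_dn) = (119.7334−34.2925)/(223.4400−132.7200) = 0.9418. V = [p*·119.7334 + (1−p*)·34.2925]/1.25 = 85.6604. B = V − Δ·S = -72.5635.
Check: Δ(0,0)·S0 + B(0,0) = 85.6604 = V0.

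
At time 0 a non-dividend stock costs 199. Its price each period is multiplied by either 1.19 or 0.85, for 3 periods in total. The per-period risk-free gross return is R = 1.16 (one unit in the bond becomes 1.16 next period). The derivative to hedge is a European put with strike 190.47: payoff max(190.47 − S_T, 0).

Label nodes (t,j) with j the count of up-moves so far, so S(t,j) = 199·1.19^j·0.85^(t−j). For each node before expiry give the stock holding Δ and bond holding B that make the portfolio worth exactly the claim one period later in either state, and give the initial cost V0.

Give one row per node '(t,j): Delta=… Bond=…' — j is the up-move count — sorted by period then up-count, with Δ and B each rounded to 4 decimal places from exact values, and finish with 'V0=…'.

Under the risk-neutral measure, an up-move has probability p* = (R−d)/(u−d) = 0.9118 and values discount at R = 1.16.
Payoff layer (t=3): V(3,0)=68.2591, V(3,1)=19.3748, V(3,2)=0.0000, V(3,3)=0.0000
(2,0): S=143.7775. Δ = (V_up−V_dn)/(S_up−S_dn) = (19.3748−68.2591)/(171.0952−122.2109) = -1.0000. V = [p*·19.3748 + (1−p*)·68.2591]/1.16 = 20.4208. B = V − Δ·S = 164.1983.
(2,1): S=201.2885. Δ = (V_up−V_dn)/(S_up−S_dn) = (0.0000−19.3748)/(239.5333−171.0952) = -0.2831. V = [p*·0.0000 + (1−p*)·19.3748]/1.16 = 1.4737. B = V − Δ·S = 58.4584.
(2,2): S=281.8039. Δ = (V_up−V_dn)/(S_up−S_dn) = (0.0000−0.0000)/(335.3466−239.5333) = 0.0000. V = [p*·0.0000 + (1−p*)·0.0000]/1.16 = 0.0000. B = V − Δ·S = 0.0000.
(1,0): S=169.1500. Δ = (V_up−V_dn)/(S_up−S_dn) = (1.4737−20.4208)/(201.2885−143.7775) = -0.3295. V = [p*·1.4737 + (1−p*)·20.4208]/1.16 = 2.7117. B = V − Δ·S = 58.4382.
(1,1): S=236.8100. Δ = (V_up−V_dn)/(S_up−S_dn) = (0.0000−1.4737)/(281.8039−201.2885) = -0.0183. V = [p*·0.0000 + (1−p*)·1.4737]/1.16 = 0.1121. B = V − Δ·S = 4.4466.
(0,0): S=199.0000. Δ = (V_up−V_dn)/(S_up−S_dn) = (0.1121−2.7117)/(236.8100−169.1500) = -0.0384. V = [p*·0.1121 + (1−p*)·2.7117]/1.16 = 0.2944. B = V − Δ·S = 7.9402.
Each (Δ,B) replicates both successor values, so the strategy is self-financing and V0 is arbitrage-free.

(0,0): Delta=-0.0384 Bond=7.9402
(1,0): Delta=-0.3295 Bond=58.4382
(1,1): Delta=-0.0183 Bond=4.4466
(2,0): Delta=-1.0000 Bond=164.1983
(2,1): Delta=-0.2831 Bond=58.4584
(2,2): Delta=0.0000 Bond=0.0000
V0=0.2944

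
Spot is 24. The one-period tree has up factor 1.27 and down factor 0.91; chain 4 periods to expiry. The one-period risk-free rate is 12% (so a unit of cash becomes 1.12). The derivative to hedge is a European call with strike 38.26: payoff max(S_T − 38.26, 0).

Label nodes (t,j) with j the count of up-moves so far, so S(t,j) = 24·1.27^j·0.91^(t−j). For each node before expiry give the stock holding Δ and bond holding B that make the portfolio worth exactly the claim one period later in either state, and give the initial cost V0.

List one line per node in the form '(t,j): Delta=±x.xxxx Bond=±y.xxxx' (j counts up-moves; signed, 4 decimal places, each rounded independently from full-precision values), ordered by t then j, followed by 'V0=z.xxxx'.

Risk-neutral probability p* = (R−d)/(u−d) = (1.12−0.91)/(1.27−0.91) = 0.5833.
Payoff layer (t=4): V(4,0)=0.0000, V(4,1)=0.0000, V(4,2)=0.0000, V(4,3)=6.4767, V(4,4)=24.1747
(3,0): S=18.0857. Δ = (V_up−V_dn)/(S_up−S_dn) = (0.0000−0.0000)/(22.9688−16.4580) = 0.0000. V = [p*·0.0000 + (1−p*)·0.0000]/1.12 = 0.0000. B = V − Δ·S = 0.0000.
(3,1): S=25.2405. Δ = (V_up−V_dn)/(S_up−S_dn) = (0.0000−0.0000)/(32.0554−22.9688) = 0.0000. V = [p*·0.0000 + (1−p*)·0.0000]/1.12 = 0.0000. B = V − Δ·S = 0.0000.
(3,2): S=35.2257. Δ = (V_up−V_dn)/(S_up−S_dn) = (6.4767−0.0000)/(44.7367−32.0554) = 0.5107. V = [p*·6.4767 + (1−p*)·0.0000]/1.12 = 3.3733. B = V − Δ·S = -14.6175.
(3,3): S=49.1612. Δ = (V_up−V_dn)/(S_up−S_dn) = (24.1747−6.4767)/(62.4347−44.7367) = 1.0000. V = [p*·24.1747 + (1−p*)·6.4767]/1.12 = 15.0005. B = V − Δ·S = -34.1607.
(2,0): S=19.8744. Δ = (V_up−V_dn)/(S_up−S_dn) = (0.0000−0.0000)/(25.2405−18.0857) = 0.0000. V = [p*·0.0000 + (1−p*)·0.0000]/1.12 = 0.0000. B = V − Δ·S = 0.0000.
(2,1): S=27.7368. Δ = (V_up−V_dn)/(S_up−S_dn) = (3.3733−0.0000)/(35.2257−25.2405) = 0.3378. V = [p*·3.3733 + (1−p*)·0.0000]/1.12 = 1.7569. B = V − Δ·S = -7.6133.
(2,2): S=38.7096. Δ = (V_up−V_dn)/(S_up−S_dn) = (15.0005−3.3733)/(49.1612−35.2257) = 0.8344. V = [p*·15.0005 + (1−p*)·3.3733]/1.12 = 9.0677. B = V − Δ·S = -23.2301.
(1,0): S=21.8400. Δ = (V_up−V_dn)/(S_up−S_dn) = (1.7569−0.0000)/(27.7368−19.8744) = 0.2235. V = [p*·1.7569 + (1−p*)·0.0000]/1.12 = 0.9151. B = V − Δ·S = -3.9653.
(1,1): S=30.4800. Δ = (V_up−V_dn)/(S_up−S_dn) = (9.0677−1.7569)/(38.7096−27.7368) = 0.6663. V = [p*·9.0677 + (1−p*)·1.7569]/1.12 = 5.3764. B = V − Δ·S = -14.9313.
(0,0): S=24.0000. Δ = (V_up−V_dn)/(S_up−S_dn) = (5.3764−0.9151)/(30.4800−21.8400) = 0.5164. V = [p*·5.3764 + (1−p*)·0.9151]/1.12 = 3.1406. B = V − Δ·S = -9.2519.
Root portfolio cost Δ·24+B reproduces V0=3.1406.

(0,0): Delta=0.5164 Bond=-9.2519
(1,0): Delta=0.2235 Bond=-3.9653
(1,1): Delta=0.6663 Bond=-14.9313
(2,0): Delta=0.0000 Bond=0.0000
(2,1): Delta=0.3378 Bond=-7.6133
(2,2): Delta=0.8344 Bond=-23.2301
(3,0): Delta=0.0000 Bond=0.0000
(3,1): Delta=0.0000 Bond=0.0000
(3,2): Delta=0.5107 Bond=-14.6175
(3,3): Delta=1.0000 Bond=-34.1607
V0=3.1406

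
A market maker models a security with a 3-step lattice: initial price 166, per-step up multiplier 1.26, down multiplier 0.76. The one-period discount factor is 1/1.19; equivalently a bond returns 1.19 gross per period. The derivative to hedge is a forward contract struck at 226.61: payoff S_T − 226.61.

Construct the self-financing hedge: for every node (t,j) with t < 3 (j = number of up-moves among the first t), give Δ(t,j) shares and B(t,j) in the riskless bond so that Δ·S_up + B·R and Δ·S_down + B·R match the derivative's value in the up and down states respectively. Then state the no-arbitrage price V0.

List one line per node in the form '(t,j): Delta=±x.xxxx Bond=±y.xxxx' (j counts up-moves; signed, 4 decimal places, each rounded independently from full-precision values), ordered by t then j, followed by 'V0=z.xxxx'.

(0,0): Delta=1.0000 Bond=-134.4740
(1,0): Delta=1.0000 Bond=-160.0240
(1,1): Delta=1.0000 Bond=-160.0240
(2,0): Delta=1.0000 Bond=-190.4286
(2,1): Delta=1.0000 Bond=-190.4286
(2,2): Delta=1.0000 Bond=-190.4286
V0=31.5260

The replicating-portfolio and risk-neutral prices coincide; use p* = (1.19−0.76)/(1.26−0.76) = 0.8600 for the latter.
Terminal payoffs: V(3,0)=-153.7400, V(3,1)=-105.7992, V(3,2)=-26.3184, V(3,3)=105.4524
  t=2,j=0: stock 95.8816 → up 120.8108 (V=-105.7992), down 72.8700 (V=-153.7400). Price -94.5470; hedge Δ=1.0000, bond B=-190.4286.
  t=2,j=1: stock 158.9616 → up 200.2916 (V=-26.3184), down 120.8108 (V=-105.7992). Price -31.4670; hedge Δ=1.0000, bond B=-190.4286.
  t=2,j=2: stock 263.5416 → up 332.0624 (V=105.4524), down 200.2916 (V=-26.3184). Price 73.1130; hedge Δ=1.0000, bond B=-190.4286.
  t=1,j=0: stock 126.1600 → up 158.9616 (V=-31.4670), down 95.8816 (V=-94.5470). Price -33.8640; hedge Δ=1.0000, bond B=-160.0240.
  t=1,j=1: stock 209.1600 → up 263.5416 (V=73.1130), down 158.9616 (V=-31.4670). Price 49.1360; hedge Δ=1.0000, bond B=-160.0240.
  t=0,j=0: stock 166.0000 → up 209.1600 (V=49.1360), down 126.1600 (V=-33.8640). Price 31.5260; hedge Δ=1.0000, bond B=-134.4740.
Root portfolio cost Δ·166+B reproduces V0=31.5260.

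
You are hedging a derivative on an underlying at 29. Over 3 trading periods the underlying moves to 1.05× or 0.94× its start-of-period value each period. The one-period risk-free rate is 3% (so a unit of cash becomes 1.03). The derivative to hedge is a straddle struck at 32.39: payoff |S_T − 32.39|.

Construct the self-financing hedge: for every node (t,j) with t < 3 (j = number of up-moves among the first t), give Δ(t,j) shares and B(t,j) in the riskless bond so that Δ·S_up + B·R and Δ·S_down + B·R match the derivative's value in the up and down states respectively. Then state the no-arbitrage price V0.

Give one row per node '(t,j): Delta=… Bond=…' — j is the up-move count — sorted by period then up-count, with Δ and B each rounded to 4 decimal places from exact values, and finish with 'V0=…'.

No-arbitrage ⇒ martingale measure with p* = (R−d)/(u−d) = 0.8182.
Terminal payoffs: V(3,0)=8.3031, V(3,1)=5.4844, V(3,2)=2.3359, V(3,3)=1.1811
  t=2,j=0: stock 25.6244 → up 26.9056 (V=5.4844), down 24.0869 (V=8.3031). Price 5.8222; hedge Δ=-1.0000, bond B=31.4466.
  t=2,j=1: stock 28.6230 → up 30.0542 (V=2.3359), down 26.9056 (V=5.4844). Price 2.8236; hedge Δ=-1.0000, bond B=31.4466.
  t=2,j=2: stock 31.9725 → up 33.5711 (V=1.1811), down 30.0541 (V=2.3359). Price 1.3506; hedge Δ=-0.3283, bond B=11.8481.
  t=1,j=0: stock 27.2600 → up 28.6230 (V=2.8236), down 25.6244 (V=5.8222). Price 3.2707; hedge Δ=-1.0000, bond B=30.5307.
  t=1,j=1: stock 30.4500 → up 31.9725 (V=1.3506), down 28.6230 (V=2.8236). Price 1.5712; hedge Δ=-0.4398, bond B=14.9626.
  t=0,j=0: stock 29.0000 → up 30.4500 (V=1.5712), down 27.2600 (V=3.2707). Price 1.8255; hedge Δ=-0.5327, bond B=17.2749.
Each (Δ,B) replicates both successor values, so the strategy is self-financing and V0 is arbitrage-free.

(0,0): Delta=-0.5327 Bond=17.2749
(1,0): Delta=-1.0000 Bond=30.5307
(1,1): Delta=-0.4398 Bond=14.9626
(2,0): Delta=-1.0000 Bond=31.4466
(2,1): Delta=-1.0000 Bond=31.4466
(2,2): Delta=-0.3283 Bond=11.8481
V0=1.8255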